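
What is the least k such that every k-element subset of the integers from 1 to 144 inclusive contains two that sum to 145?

Partition {1, …, 144} into 72 pairs: {1,144}, {2,143}, …, {72,73}.
Choosing 72 integers — say the integers 1 through 72 — takes one from each pair and avoids the property.
Choosing 73 forces two into the same pair by pigeonhole, and those sum to 145. So 73.

73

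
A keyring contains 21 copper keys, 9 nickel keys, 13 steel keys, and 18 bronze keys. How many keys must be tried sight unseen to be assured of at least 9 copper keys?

49

The worst case draws every non-copper key first: 9 + 13 + 18 = 40.
The next 9 draws are then forced to be copper, giving 40 + 9 = 49.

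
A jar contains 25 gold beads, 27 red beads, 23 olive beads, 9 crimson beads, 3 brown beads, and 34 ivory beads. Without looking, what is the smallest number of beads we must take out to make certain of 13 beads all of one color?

61

Treat the 6 colors as pigeonholes.
In the worst case we take at most 12 of each color, but all 9 crimson and all 3 brown (fewer than 12), giving 12 + 12 + 12 + 9 + 3 + 12 = 60.
One more bead then forces some color to 13, so 60 + 1 = 61.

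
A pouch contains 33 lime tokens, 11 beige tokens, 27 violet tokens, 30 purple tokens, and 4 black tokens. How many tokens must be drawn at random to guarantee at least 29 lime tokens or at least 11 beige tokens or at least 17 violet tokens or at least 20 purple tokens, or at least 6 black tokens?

78

The worst case stops just short of every target: 28 lime, 10 beige, 16 violet, 19 purple, all 4 black — 28 + 10 + 16 + 19 + 4 = 77 tokens.
One more token must push some color to its target, so 77 + 1 = 78.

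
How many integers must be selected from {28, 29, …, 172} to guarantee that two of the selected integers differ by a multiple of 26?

27

Group the integers by remainder mod 26; there are 26 residue classes, each nonempty in this range.
Choosing one from each class (26 integers) avoids any shared remainder.
One more choice must repeat a class, so two differ by a multiple of 26. Hence 26 + 1 = 27.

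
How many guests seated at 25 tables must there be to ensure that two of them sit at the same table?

26

There are 25 tables acting as pigeonholes.
With 25 guests we could place one in each, avoiding any repeat.
One more forces some class to hold 2, so 25 + 1 = 26.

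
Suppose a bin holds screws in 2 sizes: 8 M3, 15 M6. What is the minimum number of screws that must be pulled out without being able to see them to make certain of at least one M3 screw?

The worst case draws every non-M3 screw first: 15.
The next draw is then forced to be M3, giving 15 + 1 = 16.

16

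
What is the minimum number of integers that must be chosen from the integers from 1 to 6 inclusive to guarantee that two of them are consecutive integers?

4

Partition {1, …, 6} into 3 pairs: {1,2}, {3,4}, …, {5,6}.
Choosing 3 integers — say the 3 even numbers 2, 4, …, 6 — takes one from each pair and avoids the property.
Choosing 4 forces two into the same pair by pigeonhole, and those are consecutive. So 4.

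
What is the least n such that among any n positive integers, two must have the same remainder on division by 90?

Two integers differ by a multiple of 90 exactly when they share a remainder mod 90.
There are 90 residue classes mod 90, so 90 integers can all lie in distinct classes.
One more integer must repeat a residue, giving a difference divisible by 90. So n = 90 + 1 = 91.

91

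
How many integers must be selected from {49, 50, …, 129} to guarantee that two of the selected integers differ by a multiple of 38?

Group the integers by remainder mod 38; there are 38 residue classes, each nonempty in this range.
Choosing one from each class (38 integers) avoids any shared remainder.
One more choice must repeat a class, so two differ by a multiple of 38. Hence 38 + 1 = 39.

39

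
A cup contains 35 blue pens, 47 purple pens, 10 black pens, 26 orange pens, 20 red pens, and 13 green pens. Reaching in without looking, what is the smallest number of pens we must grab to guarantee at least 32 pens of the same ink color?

132

In the worst case we take at most 31 of each ink color, but all 10 black, all 26 orange, all 20 red, and all 13 green (fewer than 31), giving 31 + 31 + 10 + 26 + 20 + 13 = 131.
One more pen then forces some ink color to 32, so 131 + 1 = 132.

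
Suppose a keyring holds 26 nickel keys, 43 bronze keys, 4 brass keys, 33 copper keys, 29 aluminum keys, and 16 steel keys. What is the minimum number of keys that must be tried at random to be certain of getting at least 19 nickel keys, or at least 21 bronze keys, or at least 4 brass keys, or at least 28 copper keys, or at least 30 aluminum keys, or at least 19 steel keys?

The worst case stops just short of every target: 18 nickel, 20 bronze, 3 brass, 27 copper, 29 aluminum, all 16 steel — 18 + 20 + 3 + 27 + 29 + 16 = 113 keys.
One more key must push some type to its target, so 113 + 1 = 114.

114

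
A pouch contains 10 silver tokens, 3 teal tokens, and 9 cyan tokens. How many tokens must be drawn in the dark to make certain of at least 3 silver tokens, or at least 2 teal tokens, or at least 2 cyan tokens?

5

Each of the 3 colors has its own threshold; avoid all of them simultaneously.
The worst case stops just short of every target: 2 silver, 1 teal, 1 cyan — 2 + 1 + 1 = 4 tokens.
One more token must push some color to its target, so 4 + 1 = 5.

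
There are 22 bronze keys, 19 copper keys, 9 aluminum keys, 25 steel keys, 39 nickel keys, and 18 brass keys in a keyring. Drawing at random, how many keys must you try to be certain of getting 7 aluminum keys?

130

The worst case draws every non-aluminum key first: 22 + 19 + 25 + 39 + 18 = 123.
The next 7 draws are then forced to be aluminum, giving 123 + 7 = 130.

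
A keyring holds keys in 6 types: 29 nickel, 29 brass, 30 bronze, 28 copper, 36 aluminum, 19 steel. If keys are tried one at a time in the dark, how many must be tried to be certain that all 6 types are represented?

The hardest type to obtain is steel: we could draw every other key first — 171 − 19 = 152 keys — without a single steel one.
The next draw must be steel, so 152 + 1 = 153.

153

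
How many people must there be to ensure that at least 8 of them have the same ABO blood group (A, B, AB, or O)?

There are 4 ABO blood groups acting as pigeonholes.
With 4 × 7 = 28 people we could place exactly 7 in each, with no class reaching 8.
One more forces some class to hold 8, so 28 + 1 = 29.

29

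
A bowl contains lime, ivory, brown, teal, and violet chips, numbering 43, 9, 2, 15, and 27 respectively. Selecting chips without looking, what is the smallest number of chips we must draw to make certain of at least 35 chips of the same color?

88

Treat the 5 colors as pigeonholes.
In the worst case we take at most 34 of each color, but all 9 ivory, all 2 brown, all 15 teal, and all 27 violet (fewer than 34), giving 34 + 9 + 2 + 15 + 27 = 87.
One more chip then forces some color to 35, so 87 + 1 = 88.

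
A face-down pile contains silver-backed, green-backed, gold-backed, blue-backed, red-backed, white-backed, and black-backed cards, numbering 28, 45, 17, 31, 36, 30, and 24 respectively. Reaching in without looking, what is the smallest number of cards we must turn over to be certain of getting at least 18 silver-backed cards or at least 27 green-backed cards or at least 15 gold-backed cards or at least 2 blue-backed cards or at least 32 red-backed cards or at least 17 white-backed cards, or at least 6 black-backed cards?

111

The worst case stops just short of every target: 17 silver-backed, 26 green-backed, 14 gold-backed, 1 blue-backed, 31 red-backed, 16 white-backed, 5 black-backed — 17 + 26 + 14 + 1 + 31 + 16 + 5 = 110 cards.
One more card must push some back color to its target, so 110 + 1 = 111.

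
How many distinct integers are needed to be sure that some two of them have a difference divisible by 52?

Two integers differ by a multiple of 52 exactly when they share a remainder mod 52.
There are 52 residue classes mod 52, so 52 integers can all lie in distinct classes.
One more integer must repeat a residue, giving a difference divisible by 52. So n = 52 + 1 = 53.

53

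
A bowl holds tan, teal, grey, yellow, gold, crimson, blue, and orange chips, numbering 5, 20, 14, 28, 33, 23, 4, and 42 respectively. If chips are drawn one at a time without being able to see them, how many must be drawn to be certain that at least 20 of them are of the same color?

119

In the worst case we take at most 19 of each color, but all 5 tan, all 14 grey, and all 4 blue (fewer than 19), giving 5 + 19 + 14 + 19 + 19 + 19 + 4 + 19 = 118.
One more chip then forces some color to 20, so 118 + 1 = 119.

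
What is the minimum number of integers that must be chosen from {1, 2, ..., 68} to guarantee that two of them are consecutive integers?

35

Partition {1, …, 68} into 34 pairs: {1,2}, {3,4}, …, {67,68}.
Choosing 34 integers — say the 34 even numbers 2, 4, …, 68 — takes one from each pair and avoids the property.
Choosing 35 forces two into the same pair by pigeonhole, and those are consecutive. So 35.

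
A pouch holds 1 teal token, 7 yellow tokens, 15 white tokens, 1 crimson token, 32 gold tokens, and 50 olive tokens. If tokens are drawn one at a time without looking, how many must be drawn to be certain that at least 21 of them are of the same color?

In the worst case we take at most 20 of each color, but all 1 teal, all 7 yellow, all 15 white, and all 1 crimson (fewer than 20), giving 1 + 7 + 15 + 1 + 20 + 20 = 64.
One more token then forces some color to 21, so 64 + 1 = 65.

65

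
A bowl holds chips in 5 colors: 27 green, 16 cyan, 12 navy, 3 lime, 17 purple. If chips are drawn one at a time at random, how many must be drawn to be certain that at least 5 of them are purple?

The worst case draws every non-purple chip first: 27 + 16 + 12 + 3 = 58.
The next 5 draws are then forced to be purple, giving 58 + 5 = 63.

63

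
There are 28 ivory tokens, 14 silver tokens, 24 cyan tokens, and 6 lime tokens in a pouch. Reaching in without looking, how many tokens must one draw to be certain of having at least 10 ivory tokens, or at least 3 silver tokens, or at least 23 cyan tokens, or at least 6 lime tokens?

The worst case stops just short of every target: 9 ivory, 2 silver, 22 cyan, 5 lime — 9 + 2 + 22 + 5 = 38 tokens.
One more token must push some color to its target, so 38 + 1 = 39.

39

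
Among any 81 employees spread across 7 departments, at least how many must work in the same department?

The 81 employees fall into 7 departments.
If each of the 7 departments held at most 11, the total would be at most 7 × 11 = 77 < 81, a contradiction.
So at least one holds ⌈81/7⌉ = 12.

12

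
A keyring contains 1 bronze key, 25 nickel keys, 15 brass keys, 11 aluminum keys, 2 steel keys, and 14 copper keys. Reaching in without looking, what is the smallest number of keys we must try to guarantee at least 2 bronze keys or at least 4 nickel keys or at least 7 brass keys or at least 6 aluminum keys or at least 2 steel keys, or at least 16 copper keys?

31

Each of the 6 types has its own threshold; avoid all of them simultaneously.
The worst case stops just short of every target: 1 bronze, 3 nickel, 6 brass, 5 aluminum, 1 steel, all 14 copper — 1 + 3 + 6 + 5 + 1 + 14 = 30 keys.
One more key must push some type to its target, so 30 + 1 = 31.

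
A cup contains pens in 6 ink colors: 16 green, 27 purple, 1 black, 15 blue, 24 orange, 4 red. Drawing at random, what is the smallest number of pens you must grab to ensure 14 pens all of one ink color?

Treat the 6 ink colors as pigeonholes.
In the worst case we take at most 13 of each ink color, but all 1 black and all 4 red (fewer than 13), giving 13 + 13 + 1 + 13 + 13 + 4 = 57.
One more pen then forces some ink color to 14, so 57 + 1 = 58.

58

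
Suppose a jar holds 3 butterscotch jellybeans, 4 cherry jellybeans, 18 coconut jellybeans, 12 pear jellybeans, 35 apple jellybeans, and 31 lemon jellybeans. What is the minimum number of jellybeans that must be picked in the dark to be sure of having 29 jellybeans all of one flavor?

Treat the 6 flavors as pigeonholes.
In the worst case we take at most 28 of each flavor, but all 3 butterscotch, all 4 cherry, all 18 coconut, and all 12 pear (fewer than 28), giving 3 + 4 + 18 + 12 + 28 + 28 = 93.
One more jellybean then forces some flavor to 29, so 93 + 1 = 94.

94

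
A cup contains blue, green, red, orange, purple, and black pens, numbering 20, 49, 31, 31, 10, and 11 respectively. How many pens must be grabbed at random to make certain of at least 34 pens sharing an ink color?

137

In the worst case we take at most 33 of each ink color, but all 20 blue, all 31 red, all 31 orange, all 10 purple, and all 11 black (fewer than 33), giving 20 + 33 + 31 + 31 + 10 + 11 = 136.
One more pen then forces some ink color to 34, so 136 + 1 = 137.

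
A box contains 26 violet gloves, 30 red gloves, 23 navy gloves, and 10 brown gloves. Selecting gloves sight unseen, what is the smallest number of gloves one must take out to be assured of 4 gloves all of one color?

13

The worst case takes 3 gloves of each color without reaching 4 of any: 4 × 3 = 12.
The next glove must bring some color to 4, so 12 + 1 = 13.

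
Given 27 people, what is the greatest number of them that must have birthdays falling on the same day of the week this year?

There are 7 days of the week, which serve as the pigeonholes.
If each of the 7 days of the week held at most 3, the total would be at most 7 × 3 = 21 < 27, a contradiction.
So at least one holds ⌈27/7⌉ = 4.

4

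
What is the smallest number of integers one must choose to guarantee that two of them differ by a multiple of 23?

Two integers differ by a multiple of 23 exactly when they share a remainder mod 23.
There are 23 residue classes mod 23, so 23 integers can all lie in distinct classes.
One more integer must repeat a residue, giving a difference divisible by 23. So n = 23 + 1 = 24.

24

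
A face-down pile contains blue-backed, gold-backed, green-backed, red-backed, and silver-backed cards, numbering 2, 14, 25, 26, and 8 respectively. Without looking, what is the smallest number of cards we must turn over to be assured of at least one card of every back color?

74

The hardest back color to obtain is blue-backed: we could draw every other card first — 75 − 2 = 73 cards — without a single blue-backed one.
The next draw must be blue-backed, so 73 + 1 = 74.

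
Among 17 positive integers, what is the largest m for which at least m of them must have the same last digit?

2

The 17 positive integers fall into 10 possible last digits.
If each of the 10 possible last digits held at most 1, the total would be at most 10 × 1 = 10 < 17, a contradiction.
So at least one holds ⌈17/10⌉ = 2.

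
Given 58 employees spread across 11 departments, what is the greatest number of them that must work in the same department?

The 58 employees fall into 11 departments.
If each of the 11 departments held at most 5, the total would be at most 11 × 5 = 55 < 58, a contradiction.
So at least one holds ⌈58/11⌉ = 6.

6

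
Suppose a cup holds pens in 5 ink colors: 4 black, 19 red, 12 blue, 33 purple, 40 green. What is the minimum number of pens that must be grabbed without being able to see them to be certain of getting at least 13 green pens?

To avoid green pens as long as possible, exhaust the other 4 ink colors first.
The worst case draws every non-green pen first: 4 + 19 + 12 + 33 = 68.
The next 13 draws are then forced to be green, giving 68 + 13 = 81.

81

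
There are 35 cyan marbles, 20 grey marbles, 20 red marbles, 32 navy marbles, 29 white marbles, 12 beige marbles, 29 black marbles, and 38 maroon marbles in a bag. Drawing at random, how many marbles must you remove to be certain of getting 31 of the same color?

In the worst case we take at most 30 of each color, but all 20 grey, all 20 red, all 29 white, all 12 beige, and all 29 black (fewer than 30), giving 30 + 20 + 20 + 30 + 29 + 12 + 29 + 30 = 200.
One more marble then forces some color to 31, so 200 + 1 = 201.

201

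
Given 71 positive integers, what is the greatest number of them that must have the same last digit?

8

The 71 positive integers fall into 10 possible last digits.
If each of the 10 possible last digits held at most 7, the total would be at most 10 × 7 = 70 < 71, a contradiction.
So at least one holds ⌈71/10⌉ = 8.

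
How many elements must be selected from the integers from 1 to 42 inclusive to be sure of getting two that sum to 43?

22

Partition {1, …, 42} into 21 pairs: {1,42}, {2,41}, …, {21,22}.
Choosing 21 integers — say the integers 1 through 21 — takes one from each pair and avoids the property.
Choosing 22 forces two into the same pair by pigeonhole, and those sum to 43. So 22.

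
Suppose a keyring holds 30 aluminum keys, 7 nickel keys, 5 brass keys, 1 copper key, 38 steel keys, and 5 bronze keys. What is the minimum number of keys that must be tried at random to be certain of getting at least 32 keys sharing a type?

80

In the worst case we take at most 31 of each type, but all 30 aluminum, all 7 nickel, all 5 brass, all 1 copper, and all 5 bronze (fewer than 31), giving 30 + 7 + 5 + 1 + 31 + 5 = 79.
One more key then forces some type to 32, so 79 + 1 = 80.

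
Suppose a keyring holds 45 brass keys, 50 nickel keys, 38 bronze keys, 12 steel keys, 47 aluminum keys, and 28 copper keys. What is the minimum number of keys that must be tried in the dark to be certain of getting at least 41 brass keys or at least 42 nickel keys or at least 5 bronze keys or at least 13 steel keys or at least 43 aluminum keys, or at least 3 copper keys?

142

The worst case stops just short of every target: 40 brass, 41 nickel, 4 bronze, 12 steel, 42 aluminum, 2 copper — 40 + 41 + 4 + 12 + 42 + 2 = 141 keys.
One more key must push some type to its target, so 141 + 1 = 142.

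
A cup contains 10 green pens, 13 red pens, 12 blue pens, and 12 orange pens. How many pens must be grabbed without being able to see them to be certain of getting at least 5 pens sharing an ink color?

Treat the 4 ink colors as pigeonholes.
The worst case takes 4 pens of each ink color without reaching 5 of any: 4 × 4 = 16.
The next pen must bring some ink color to 5, so 16 + 1 = 17.

17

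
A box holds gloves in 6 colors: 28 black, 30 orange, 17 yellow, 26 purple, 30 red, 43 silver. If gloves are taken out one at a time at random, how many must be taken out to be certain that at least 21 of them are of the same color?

118

Treat the 6 colors as pigeonholes.
In the worst case we take at most 20 of each color, but all 17 yellow (fewer than 20), giving 20 + 20 + 17 + 20 + 20 + 20 = 117.
One more glove then forces some color to 21, so 117 + 1 = 118.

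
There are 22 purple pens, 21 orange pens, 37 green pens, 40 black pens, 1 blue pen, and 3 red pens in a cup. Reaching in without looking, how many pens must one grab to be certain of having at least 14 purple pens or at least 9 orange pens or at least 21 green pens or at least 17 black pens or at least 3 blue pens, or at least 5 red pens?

62

The worst case stops just short of every target: 13 purple, 8 orange, 20 green, 16 black, all 1 blue, all 3 red — 13 + 8 + 20 + 16 + 1 + 3 = 61 pens.
One more pen must push some ink color to its target, so 61 + 1 = 62.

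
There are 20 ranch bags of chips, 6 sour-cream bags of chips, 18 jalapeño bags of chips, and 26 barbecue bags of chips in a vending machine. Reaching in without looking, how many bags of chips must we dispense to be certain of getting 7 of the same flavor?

25

The worst case takes 6 bags of chips of each flavor without reaching 7 of any: 4 × 6 = 24.
The next bag of chips must bring some flavor to 7, so 24 + 1 = 25.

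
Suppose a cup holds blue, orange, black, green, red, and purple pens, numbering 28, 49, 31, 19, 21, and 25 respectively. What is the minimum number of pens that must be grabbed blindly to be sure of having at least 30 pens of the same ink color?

In the worst case we take at most 29 of each ink color, but all 28 blue, all 19 green, all 21 red, and all 25 purple (fewer than 29), giving 28 + 29 + 29 + 19 + 21 + 25 = 151.
One more pen then forces some ink color to 30, so 151 + 1 = 152.

152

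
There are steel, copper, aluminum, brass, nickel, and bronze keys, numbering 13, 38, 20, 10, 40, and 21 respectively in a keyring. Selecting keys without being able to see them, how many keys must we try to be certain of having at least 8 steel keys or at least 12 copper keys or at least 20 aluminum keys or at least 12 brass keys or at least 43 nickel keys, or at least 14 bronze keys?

101

The worst case stops just short of every target: 7 steel, 11 copper, 19 aluminum, all 10 brass, all 40 nickel, 13 bronze — 7 + 11 + 19 + 10 + 40 + 13 = 100 keys.
One more key must push some type to its target, so 100 + 1 = 101.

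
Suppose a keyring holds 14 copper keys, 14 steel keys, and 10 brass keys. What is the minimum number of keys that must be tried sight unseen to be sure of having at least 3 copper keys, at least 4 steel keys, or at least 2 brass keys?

Each of the 3 types has its own threshold; avoid all of them simultaneously.
The worst case stops just short of every target: 2 copper, 3 steel, 1 brass — 2 + 3 + 1 = 6 keys.
One more key must push some type to its target, so 6 + 1 = 7.

7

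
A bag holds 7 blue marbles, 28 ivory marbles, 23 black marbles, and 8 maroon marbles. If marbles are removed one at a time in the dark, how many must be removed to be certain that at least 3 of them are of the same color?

9

The worst case takes 2 marbles of each color without reaching 3 of any: 4 × 2 = 8.
The next marble must bring some color to 3, so 8 + 1 = 9.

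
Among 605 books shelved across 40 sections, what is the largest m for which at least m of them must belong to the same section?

16

If each of the 40 sections held at most 15, the total would be at most 40 × 15 = 600 < 605, a contradiction.
So at least one holds ⌈605/40⌉ = 16.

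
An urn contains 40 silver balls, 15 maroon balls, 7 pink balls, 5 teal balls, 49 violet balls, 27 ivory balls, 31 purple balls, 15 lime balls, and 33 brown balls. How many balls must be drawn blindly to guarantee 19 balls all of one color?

Treat the 9 colors as pigeonholes.
In the worst case we take at most 18 of each color, but all 15 maroon, all 7 pink, all 5 teal, and all 15 lime (fewer than 18), giving 18 + 15 + 7 + 5 + 18 + 18 + 18 + 15 + 18 = 132.
One more ball then forces some color to 19, so 132 + 1 = 133.

133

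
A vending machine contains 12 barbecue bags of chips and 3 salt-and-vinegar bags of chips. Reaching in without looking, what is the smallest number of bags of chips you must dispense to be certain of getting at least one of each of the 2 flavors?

13

The hardest flavor to obtain is salt-and-vinegar: we could draw every other bag of chips first — 15 − 3 = 12 bags of chips — without a single salt-and-vinegar one.
The next draw must be salt-and-vinegar, so 12 + 1 = 13.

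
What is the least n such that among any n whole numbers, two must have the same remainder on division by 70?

Two integers differ by a multiple of 70 exactly when they share a remainder mod 70.
There are 70 residue classes mod 70, so 70 integers can all lie in distinct classes.
One more integer must repeat a residue, giving a difference divisible by 70. So n = 70 + 1 = 71.

71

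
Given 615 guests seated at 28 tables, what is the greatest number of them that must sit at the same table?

22

If each of the 28 tables held at most 21, the total would be at most 28 × 21 = 588 < 615, a contradiction.
So at least one holds ⌈615/28⌉ = 22.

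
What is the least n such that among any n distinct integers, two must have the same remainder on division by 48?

Two integers differ by a multiple of 48 exactly when they share a remainder mod 48.
There are 48 residue classes mod 48, so 48 integers can all lie in distinct classes.
One more integer must repeat a residue, giving a difference divisible by 48. So n = 48 + 1 = 49.

49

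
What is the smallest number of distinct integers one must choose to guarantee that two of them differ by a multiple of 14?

Use the pigeonhole principle on residue classes: two integers differ by a multiple of 14 exactly when they share a remainder mod 14.
There are 14 residue classes mod 14, so 14 integers can all lie in distinct classes.
One more integer must repeat a residue, giving a difference divisible by 14. So n = 14 + 1 = 15.

15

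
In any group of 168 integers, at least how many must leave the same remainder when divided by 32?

6

The 168 integers fall into 32 residue classes modulo 32.
If each of the 32 residue classes modulo 32 held at most 5, the total would be at most 32 × 5 = 160 < 168, a contradiction.
So at least one holds ⌈168/32⌉ = 6.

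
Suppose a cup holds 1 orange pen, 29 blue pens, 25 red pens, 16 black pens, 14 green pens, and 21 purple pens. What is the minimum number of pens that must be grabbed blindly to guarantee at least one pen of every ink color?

106

The hardest ink color to obtain is orange: we could draw every other pen first — 106 − 1 = 105 pens — without a single orange one.
The next draw must be orange, so 105 + 1 = 106.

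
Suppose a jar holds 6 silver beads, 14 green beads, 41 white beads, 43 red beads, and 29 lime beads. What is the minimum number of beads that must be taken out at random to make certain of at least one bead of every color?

128

The hardest color to obtain is silver: we could draw every other bead first — 133 − 6 = 127 beads — without a single silver one.
The next draw must be silver, so 127 + 1 = 128.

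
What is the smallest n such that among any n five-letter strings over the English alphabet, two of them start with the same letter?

27

There are 26 possible first letters acting as pigeonholes.
With 26 five-letter strings over the English alphabet we could place one in each, avoiding any repeat.
One more forces some class to hold 2, so 26 + 1 = 27.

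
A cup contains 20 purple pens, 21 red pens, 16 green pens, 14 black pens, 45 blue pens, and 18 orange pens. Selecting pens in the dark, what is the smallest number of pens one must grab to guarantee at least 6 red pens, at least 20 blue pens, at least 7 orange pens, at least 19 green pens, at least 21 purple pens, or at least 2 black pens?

The worst case stops just short of every target: 20 purple, 5 red, all 16 green, 1 black, 19 blue, 6 orange — 20 + 5 + 16 + 1 + 19 + 6 = 67 pens.
One more pen must push some ink color to its target, so 67 + 1 = 68.

68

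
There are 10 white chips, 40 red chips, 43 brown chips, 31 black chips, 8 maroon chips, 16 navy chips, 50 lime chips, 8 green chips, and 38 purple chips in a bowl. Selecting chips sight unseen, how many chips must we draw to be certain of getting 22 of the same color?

148

In the worst case we take at most 21 of each color, but all 10 white, all 8 maroon, all 16 navy, and all 8 green (fewer than 21), giving 10 + 21 + 21 + 21 + 8 + 16 + 21 + 8 + 21 = 147.
One more chip then forces some color to 22, so 147 + 1 = 148.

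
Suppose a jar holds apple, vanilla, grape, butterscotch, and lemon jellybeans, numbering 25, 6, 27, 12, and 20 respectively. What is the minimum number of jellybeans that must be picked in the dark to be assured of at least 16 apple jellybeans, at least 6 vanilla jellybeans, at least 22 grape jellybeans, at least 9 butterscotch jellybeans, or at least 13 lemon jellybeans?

62

The worst case stops just short of every target: 15 apple, 5 vanilla, 21 grape, 8 butterscotch, 12 lemon — 15 + 5 + 21 + 8 + 12 = 61 jellybeans.
One more jellybean must push some flavor to its target, so 61 + 1 = 62.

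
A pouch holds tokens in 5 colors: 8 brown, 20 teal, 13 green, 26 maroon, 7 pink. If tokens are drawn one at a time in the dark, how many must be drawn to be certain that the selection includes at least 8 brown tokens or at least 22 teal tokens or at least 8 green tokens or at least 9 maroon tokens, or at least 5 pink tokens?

The worst case stops just short of every target: 7 brown, all 20 teal, 7 green, 8 maroon, 4 pink — 7 + 20 + 7 + 8 + 4 = 46 tokens.
One more token must push some color to its target, so 46 + 1 = 47.

47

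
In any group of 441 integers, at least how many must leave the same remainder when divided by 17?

The 441 integers fall into 17 residue classes modulo 17.
If each of the 17 residue classes modulo 17 held at most 25, the total would be at most 17 × 25 = 425 < 441, a contradiction.
So at least one holds ⌈441/17⌉ = 26.

26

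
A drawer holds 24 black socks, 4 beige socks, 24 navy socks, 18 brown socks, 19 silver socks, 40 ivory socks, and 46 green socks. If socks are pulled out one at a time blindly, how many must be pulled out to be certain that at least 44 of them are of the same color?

173

Treat the 7 colors as pigeonholes.
In the worst case we take at most 43 of each color, but all 24 black, all 4 beige, all 24 navy, all 18 brown, all 19 silver, and all 40 ivory (fewer than 43), giving 24 + 4 + 24 + 18 + 19 + 40 + 43 = 172.
One more sock then forces some color to 44, so 172 + 1 = 173.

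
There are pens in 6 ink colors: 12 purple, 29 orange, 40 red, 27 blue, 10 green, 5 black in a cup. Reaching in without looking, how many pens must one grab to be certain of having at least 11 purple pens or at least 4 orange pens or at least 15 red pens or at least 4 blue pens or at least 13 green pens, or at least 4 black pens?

44

Each of the 6 ink colors has its own threshold; avoid all of them simultaneously.
The worst case stops just short of every target: 10 purple, 3 orange, 14 red, 3 blue, all 10 green, 3 black — 10 + 3 + 14 + 3 + 10 + 3 = 43 pens.
One more pen must push some ink color to its target, so 43 + 1 = 44.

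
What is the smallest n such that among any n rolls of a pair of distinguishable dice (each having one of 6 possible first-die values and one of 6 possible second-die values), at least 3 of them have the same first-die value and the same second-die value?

73

There are 6 × 6 = 36 (first-die value, second-die value) combinations acting as pigeonholes.
With 36 × 2 = 72 rolls of a pair of distinguishable dice we could place exactly 2 in each, with no (first-die value, second-die value) pair reaching 3.
One more forces some (first-die value, second-die value) pair to hold 3, so 72 + 1 = 73.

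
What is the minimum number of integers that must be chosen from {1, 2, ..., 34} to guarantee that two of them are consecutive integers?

18

Partition {1, …, 34} into 17 pairs: {1,2}, {3,4}, …, {33,34}.
Choosing 17 integers — say the 17 even numbers 2, 4, …, 34 — takes one from each pair and avoids the property.
Choosing 18 forces two into the same pair by pigeonhole, and those are consecutive. So 18.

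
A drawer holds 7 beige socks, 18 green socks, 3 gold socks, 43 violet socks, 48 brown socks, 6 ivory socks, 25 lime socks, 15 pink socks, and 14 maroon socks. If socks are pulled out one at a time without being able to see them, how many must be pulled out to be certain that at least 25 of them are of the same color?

Treat the 9 colors as pigeonholes.
In the worst case we take at most 24 of each color, but all 7 beige, all 18 green, all 3 gold, all 6 ivory, all 15 pink, and all 14 maroon (fewer than 24), giving 7 + 18 + 3 + 24 + 24 + 6 + 24 + 15 + 14 = 135.
One more sock then forces some color to 25, so 135 + 1 = 136.

136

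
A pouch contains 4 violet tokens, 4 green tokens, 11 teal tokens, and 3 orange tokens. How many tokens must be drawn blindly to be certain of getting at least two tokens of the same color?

Treat the 4 colors as pigeonholes.
The worst case takes 1 token of each color without reaching 2 of any: 4 × 1 = 4.
The next token must bring some color to 2, so 4 + 1 = 5.

5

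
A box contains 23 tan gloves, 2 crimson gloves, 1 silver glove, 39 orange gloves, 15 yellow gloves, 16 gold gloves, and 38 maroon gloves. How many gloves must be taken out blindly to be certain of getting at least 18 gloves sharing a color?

In the worst case we take at most 17 of each color, but all 2 crimson, all 1 silver, all 15 yellow, and all 16 gold (fewer than 17), giving 17 + 2 + 1 + 17 + 15 + 16 + 17 = 85.
One more glove then forces some color to 18, so 85 + 1 = 86.

86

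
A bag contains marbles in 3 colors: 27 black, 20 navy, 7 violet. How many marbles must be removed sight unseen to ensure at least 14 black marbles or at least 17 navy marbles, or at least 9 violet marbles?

37

The worst case stops just short of every target: 13 black, 16 navy, all 7 violet — 13 + 16 + 7 = 36 marbles.
One more marble must push some color to its target, so 36 + 1 = 37.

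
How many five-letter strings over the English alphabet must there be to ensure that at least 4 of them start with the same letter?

79

There are 26 possible first letters acting as pigeonholes.
With 26 × 3 = 78 five-letter strings over the English alphabet we could place exactly 3 in each, with no class reaching 4.
One more forces some class to hold 4, so 78 + 1 = 79.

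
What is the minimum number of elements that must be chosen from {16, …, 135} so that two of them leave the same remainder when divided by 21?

22

Group the integers by remainder mod 21; there are 21 residue classes, each nonempty in this range.
Choosing one from each class (21 integers) avoids any shared remainder.
One more choice must repeat a class, so two differ by a multiple of 21. Hence 21 + 1 = 22.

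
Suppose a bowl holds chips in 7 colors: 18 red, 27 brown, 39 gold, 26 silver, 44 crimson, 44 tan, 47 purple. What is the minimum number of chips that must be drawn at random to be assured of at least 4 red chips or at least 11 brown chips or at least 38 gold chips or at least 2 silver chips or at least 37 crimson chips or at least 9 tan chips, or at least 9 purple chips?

104

The worst case stops just short of every target: 3 red, 10 brown, 37 gold, 1 silver, 36 crimson, 8 tan, 8 purple — 3 + 10 + 37 + 1 + 36 + 8 + 8 = 103 chips.
One more chip must push some color to its target, so 103 + 1 = 104.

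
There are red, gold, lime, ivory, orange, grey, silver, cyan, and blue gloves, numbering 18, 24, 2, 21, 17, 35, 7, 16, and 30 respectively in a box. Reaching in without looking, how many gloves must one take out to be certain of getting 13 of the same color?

94

In the worst case we take at most 12 of each color, but all 2 lime and all 7 silver (fewer than 12), giving 12 + 12 + 2 + 12 + 12 + 12 + 7 + 12 + 12 = 93.
One more glove then forces some color to 13, so 93 + 1 = 94.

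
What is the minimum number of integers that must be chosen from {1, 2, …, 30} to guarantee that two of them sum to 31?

16

Partition {1, …, 30} into 15 pairs: {1,30}, {2,29}, …, {15,16}.
Choosing 15 integers — say the integers 1 through 15 — takes one from each pair and avoids the property.
Choosing 16 forces two into the same pair by pigeonhole, and those sum to 31. So 16.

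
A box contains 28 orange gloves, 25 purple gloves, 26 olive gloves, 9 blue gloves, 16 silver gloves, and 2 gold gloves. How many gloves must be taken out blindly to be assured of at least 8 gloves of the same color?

Treat the 6 colors as pigeonholes.
In the worst case we take at most 7 of each color, but all 2 gold (fewer than 7), giving 7 + 7 + 7 + 7 + 7 + 2 = 37.
One more glove then forces some color to 8, so 37 + 1 = 38.

38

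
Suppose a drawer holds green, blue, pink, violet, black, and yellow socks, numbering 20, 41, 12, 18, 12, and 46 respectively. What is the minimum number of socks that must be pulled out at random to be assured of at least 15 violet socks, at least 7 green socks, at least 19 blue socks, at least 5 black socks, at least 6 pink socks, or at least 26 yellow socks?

73

The worst case stops just short of every target: 6 green, 18 blue, 5 pink, 14 violet, 4 black, 25 yellow — 6 + 18 + 5 + 14 + 4 + 25 = 72 socks.
One more sock must push some color to its target, so 72 + 1 = 73.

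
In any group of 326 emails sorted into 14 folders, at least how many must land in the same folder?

If each of the 14 folders held at most 23, the total would be at most 14 × 23 = 322 < 326, a contradiction.
So at least one holds ⌈326/14⌉ = 24.

24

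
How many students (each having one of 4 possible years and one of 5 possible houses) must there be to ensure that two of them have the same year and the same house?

There are 4 × 5 = 20 (year, house) combinations acting as pigeonholes.
With 20 students we could place one in each, avoiding any repeat.
One more forces some (year, house) pair to hold 2, so 20 + 1 = 21.

21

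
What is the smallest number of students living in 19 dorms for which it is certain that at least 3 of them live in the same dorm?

There are 19 dorms acting as pigeonholes.
With 19 × 2 = 38 students we could place exactly 2 in each, with no class reaching 3.
One more forces some class to hold 3, so 38 + 1 = 39.

39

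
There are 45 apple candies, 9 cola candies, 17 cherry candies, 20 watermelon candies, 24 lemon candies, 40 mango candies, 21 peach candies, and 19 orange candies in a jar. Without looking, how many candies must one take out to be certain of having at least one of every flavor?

187

The hardest flavor to obtain is cola: we could draw every other candy first — 195 − 9 = 186 candies — without a single cola one.
The next draw must be cola, so 186 + 1 = 187.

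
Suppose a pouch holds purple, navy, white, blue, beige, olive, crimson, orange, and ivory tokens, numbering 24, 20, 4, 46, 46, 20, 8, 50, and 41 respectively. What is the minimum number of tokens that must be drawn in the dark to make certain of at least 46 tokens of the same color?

In the worst case we take at most 45 of each color, but all 24 purple, all 20 navy, all 4 white, all 20 olive, all 8 crimson, and all 41 ivory (fewer than 45), giving 24 + 20 + 4 + 45 + 45 + 20 + 8 + 45 + 41 = 252.
One more token then forces some color to 46, so 252 + 1 = 253.

253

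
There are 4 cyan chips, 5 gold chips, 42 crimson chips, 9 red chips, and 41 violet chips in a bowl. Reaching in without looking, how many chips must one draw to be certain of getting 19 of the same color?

In the worst case we take at most 18 of each color, but all 4 cyan, all 5 gold, and all 9 red (fewer than 18), giving 4 + 5 + 18 + 9 + 18 = 54.
One more chip then forces some color to 19, so 54 + 1 = 55.

55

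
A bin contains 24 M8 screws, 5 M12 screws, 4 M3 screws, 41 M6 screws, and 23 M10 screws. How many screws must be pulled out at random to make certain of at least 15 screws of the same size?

In the worst case we take at most 14 of each size, but all 5 M12 and all 4 M3 (fewer than 14), giving 14 + 5 + 4 + 14 + 14 = 51.
One more screw then forces some size to 15, so 51 + 1 = 52.

52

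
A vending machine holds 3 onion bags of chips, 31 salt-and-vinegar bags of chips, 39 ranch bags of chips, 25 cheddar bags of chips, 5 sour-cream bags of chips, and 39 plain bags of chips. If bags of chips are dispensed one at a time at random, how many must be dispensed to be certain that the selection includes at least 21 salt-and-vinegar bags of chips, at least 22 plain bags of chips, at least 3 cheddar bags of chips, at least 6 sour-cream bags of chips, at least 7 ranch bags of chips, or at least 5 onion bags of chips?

The worst case stops just short of every target: all 3 onion, 20 salt-and-vinegar, 6 ranch, 2 cheddar, 5 sour-cream, 21 plain — 3 + 20 + 6 + 2 + 5 + 21 = 57 bags of chips.
One more bag of chips must push some flavor to its target, so 57 + 1 = 58.

58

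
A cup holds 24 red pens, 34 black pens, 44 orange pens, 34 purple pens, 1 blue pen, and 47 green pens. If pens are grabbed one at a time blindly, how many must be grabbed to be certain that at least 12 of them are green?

149

The worst case draws every non-green pen first: 24 + 34 + 44 + 34 + 1 = 137.
The next 12 draws are then forced to be green, giving 137 + 12 = 149.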